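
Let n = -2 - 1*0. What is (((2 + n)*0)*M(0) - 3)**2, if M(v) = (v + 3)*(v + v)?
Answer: 9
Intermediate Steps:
n = -2 (n = -2 + 0 = -2)
M(v) = 2*v*(3 + v) (M(v) = (3 + v)*(2*v) = 2*v*(3 + v))
(((2 + n)*0)*M(0) - 3)**2 = (((2 - 2)*0)*(2*0*(3 + 0)) - 3)**2 = ((0*0)*(2*0*3) - 3)**2 = (0*0 - 3)**2 = (0 - 3)**2 = (-3)**2 = 9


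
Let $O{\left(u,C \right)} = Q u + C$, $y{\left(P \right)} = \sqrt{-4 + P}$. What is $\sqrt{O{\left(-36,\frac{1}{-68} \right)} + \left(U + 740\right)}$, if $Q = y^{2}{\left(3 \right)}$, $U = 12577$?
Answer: $\frac{\sqrt{15436051}}{34} \approx 115.56$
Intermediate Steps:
$Q = -1$ ($Q = \left(\sqrt{-4 + 3}\right)^{2} = \left(\sqrt{-1}\right)^{2} = i^{2} = -1$)
$O{\left(u,C \right)} = C - u$ ($O{\left(u,C \right)} = - u + C = C - u$)
$\sqrt{O{\left(-36,\frac{1}{-68} \right)} + \left(U + 740\right)} = \sqrt{\left(\frac{1}{-68} - -36\right) + \left(12577 + 740\right)} = \sqrt{\left(- \frac{1}{68} + 36\right) + 13317} = \sqrt{\frac{2447}{68} + 13317} = \sqrt{\frac{908003}{68}} = \frac{\sqrt{15436051}}{34}$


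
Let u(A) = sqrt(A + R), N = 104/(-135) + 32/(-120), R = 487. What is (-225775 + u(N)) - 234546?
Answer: -460321 + sqrt(39363)/9 ≈ -4.6030e+5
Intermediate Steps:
N = -28/27 (N = 104*(-1/135) + 32*(-1/120) = -104/135 - 4/15 = -28/27 ≈ -1.0370)
u(A) = sqrt(487 + A) (u(A) = sqrt(A + 487) = sqrt(487 + A))
(-225775 + u(N)) - 234546 = (-225775 + sqrt(487 - 28/27)) - 234546 = (-225775 + sqrt(13121/27)) - 234546 = (-225775 + sqrt(39363)/9) - 234546 = -460321 + sqrt(39363)/9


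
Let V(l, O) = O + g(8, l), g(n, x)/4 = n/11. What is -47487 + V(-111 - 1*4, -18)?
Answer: -522523/11 ≈ -47502.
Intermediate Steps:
g(n, x) = 4*n/11 (g(n, x) = 4*(n/11) = 4*n/11)
V(l, O) = 32/11 + O (V(l, O) = O + (4/11)*8 = O + 32/11 = 32/11 + O)
-47487 + V(-111 - 1*4, -18) = -47487 + (32/11 - 18) = -47487 - 166/11 = -522523/11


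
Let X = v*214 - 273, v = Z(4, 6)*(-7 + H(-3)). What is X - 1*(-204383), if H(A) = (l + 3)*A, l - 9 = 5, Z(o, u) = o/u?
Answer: 587506/3 ≈ 1.9584e+5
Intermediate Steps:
l = 14 (l = 9 + 5 = 14)
H(A) = 17*A (H(A) = (14 + 3)*A = 17*A)
v = -116/3 (v = (4/6)*(-7 + 17*(-3)) = (4*(1/6))*(-7 - 51) = (2/3)*(-58) = -116/3 ≈ -38.667)
X = -25643/3 (X = -116/3*214 - 273 = -24824/3 - 273 = -25643/3 ≈ -8547.7)
X - 1*(-204383) = -25643/3 - 1*(-204383) = -25643/3 + 204383 = 587506/3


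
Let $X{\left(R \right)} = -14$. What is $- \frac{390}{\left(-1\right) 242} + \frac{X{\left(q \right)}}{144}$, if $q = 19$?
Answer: $\frac{13193}{8712} \approx 1.5143$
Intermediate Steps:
$- \frac{390}{\left(-1\right) 242} + \frac{X{\left(q \right)}}{144} = - \frac{390}{\left(-1\right) 242} - \frac{14}{144} = - \frac{390}{-242} - \frac{7}{72} = \left(-390\right) \left(- \frac{1}{242}\right) - \frac{7}{72} = \frac{195}{121} - \frac{7}{72} = \frac{13193}{8712}$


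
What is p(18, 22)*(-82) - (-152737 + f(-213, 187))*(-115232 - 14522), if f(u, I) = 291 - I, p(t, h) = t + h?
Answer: -19804745562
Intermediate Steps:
p(t, h) = h + t
p(18, 22)*(-82) - (-152737 + f(-213, 187))*(-115232 - 14522) = (22 + 18)*(-82) - (-152737 + (291 - 1*187))*(-115232 - 14522) = 40*(-82) - (-152737 + (291 - 187))*(-129754) = -3280 - (-152737 + 104)*(-129754) = -3280 - (-152633)*(-129754) = -3280 - 1*19804742282 = -3280 - 19804742282 = -19804745562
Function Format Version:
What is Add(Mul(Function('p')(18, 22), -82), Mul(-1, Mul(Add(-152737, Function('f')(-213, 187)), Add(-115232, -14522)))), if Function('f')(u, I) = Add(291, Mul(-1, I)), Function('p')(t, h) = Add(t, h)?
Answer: -19804745562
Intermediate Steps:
Function('p')(t, h) = Add(h, t)
Add(Mul(Function('p')(18, 22), -82), Mul(-1, Mul(Add(-152737, Function('f')(-213, 187)), Add(-115232, -14522)))) = Add(Mul(Add(22, 18), -82), Mul(-1, Mul(Add(-152737, Add(291, Mul(-1, 187))), Add(-115232, -14522)))) = Add(Mul(40, -82), Mul(-1, Mul(Add(-152737, Add(291, -187)), -129754))) = Add(-3280, Mul(-1, Mul(Add(-152737, 104), -129754))) = Add(-3280, Mul(-1, Mul(-152633, -129754))) = Add(-3280, Mul(-1, 19804742282)) = Add(-3280, -19804742282) = -19804745562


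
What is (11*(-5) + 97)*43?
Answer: 1806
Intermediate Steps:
(11*(-5) + 97)*43 = (-55 + 97)*43 = 42*43 = 1806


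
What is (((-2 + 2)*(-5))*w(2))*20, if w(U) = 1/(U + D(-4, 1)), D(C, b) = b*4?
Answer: 0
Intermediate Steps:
D(C, b) = 4*b
w(U) = 1/(4 + U) (w(U) = 1/(U + 4*1) = 1/(U + 4) = 1/(4 + U))
(((-2 + 2)*(-5))*w(2))*20 = (((-2 + 2)*(-5))/(4 + 2))*20 = ((0*(-5))/6)*20 = (0*(1/6))*20 = 0*20 = 0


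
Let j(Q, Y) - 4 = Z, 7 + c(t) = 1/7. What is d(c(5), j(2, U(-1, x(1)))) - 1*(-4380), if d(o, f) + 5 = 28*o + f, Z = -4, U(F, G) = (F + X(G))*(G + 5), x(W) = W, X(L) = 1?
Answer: 4183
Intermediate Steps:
c(t) = -48/7 (c(t) = -7 + 1/7 = -7 + ⅐ = -48/7)
U(F, G) = (1 + F)*(5 + G) (U(F, G) = (F + 1)*(G + 5) = (1 + F)*(5 + G))
j(Q, Y) = 0 (j(Q, Y) = 4 - 4 = 0)
d(o, f) = -5 + f + 28*o (d(o, f) = -5 + (28*o + f) = -5 + (f + 28*o) = -5 + f + 28*o)
d(c(5), j(2, U(-1, x(1)))) - 1*(-4380) = (-5 + 0 + 28*(-48/7)) - 1*(-4380) = (-5 + 0 - 192) + 4380 = -197 + 4380 = 4183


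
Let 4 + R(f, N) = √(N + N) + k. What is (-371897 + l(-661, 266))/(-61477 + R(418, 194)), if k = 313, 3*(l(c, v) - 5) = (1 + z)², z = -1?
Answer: 1895657488/311793653 + 61982*√97/311793653 ≈ 6.0818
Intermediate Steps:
l(c, v) = 5 (l(c, v) = 5 + (1 - 1)²/3 = 5 + (⅓)*0² = 5 + (⅓)*0 = 5 + 0 = 5)
R(f, N) = 309 + √2*√N (R(f, N) = -4 + (√(N + N) + 313) = -4 + (√(2*N) + 313) = -4 + (√2*√N + 313) = -4 + (313 + √2*√N) = 309 + √2*√N)
(-371897 + l(-661, 266))/(-61477 + R(418, 194)) = (-371897 + 5)/(-61477 + (309 + √2*√194)) = -371892/(-61477 + (309 + 2*√97)) = -371892/(-61168 + 2*√97)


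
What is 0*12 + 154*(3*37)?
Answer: 17094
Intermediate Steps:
0*12 + 154*(3*37) = 0 + 154*111 = 0 + 17094 = 17094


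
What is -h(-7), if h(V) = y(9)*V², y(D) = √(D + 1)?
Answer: -49*√10 ≈ -154.95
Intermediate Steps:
y(D) = √(1 + D)
h(V) = √10*V² (h(V) = √(1 + 9)*V² = √10*V²)
-h(-7) = -√10*(-7)² = -√10*49 = -49*√10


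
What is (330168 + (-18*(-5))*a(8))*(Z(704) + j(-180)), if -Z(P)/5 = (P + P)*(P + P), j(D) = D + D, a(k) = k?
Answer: -3279986859840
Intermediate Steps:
j(D) = 2*D
Z(P) = -20*P² (Z(P) = -5*(P + P)*(P + P) = -5*2*P*2*P = -20*P²)
(330168 + (-18*(-5))*a(8))*(Z(704) + j(-180)) = (330168 - 18*(-5)*8)*(-20*704² + 2*(-180)) = (330168 + 90*8)*(-20*495616 - 360) = (330168 + 720)*(-9912320 - 360) = 330888*(-9912680) = -3279986859840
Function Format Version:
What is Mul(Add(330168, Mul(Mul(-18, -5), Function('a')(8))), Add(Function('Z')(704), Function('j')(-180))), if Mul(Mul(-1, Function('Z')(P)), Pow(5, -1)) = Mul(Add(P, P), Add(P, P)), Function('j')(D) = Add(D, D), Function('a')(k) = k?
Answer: -3279986859840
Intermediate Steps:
Function('j')(D) = Mul(2, D)
Function('Z')(P) = Mul(-20, Pow(P, 2)) (Function('Z')(P) = Mul(-5, Mul(Add(P, P), Add(P, P))) = Mul(-5, Mul(Mul(2, P), Mul(2, P))) = Mul(-5, Mul(4, Pow(P, 2))) = Mul(-20, Pow(P, 2)))
Mul(Add(330168, Mul(Mul(-18, -5), Function('a')(8))), Add(Function('Z')(704), Function('j')(-180))) = Mul(Add(330168, Mul(Mul(-18, -5), 8)), Add(Mul(-20, Pow(704, 2)), Mul(2, -180))) = Mul(Add(330168, Mul(90, 8)), Add(Mul(-20, 495616), -360)) = Mul(Add(330168, 720), Add(-9912320, -360)) = Mul(330888, -9912680) = -3279986859840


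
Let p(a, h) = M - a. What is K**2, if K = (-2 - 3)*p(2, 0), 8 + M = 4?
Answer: 900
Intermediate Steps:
M = -4 (M = -8 + 4 = -4)
p(a, h) = -4 - a
K = 30 (K = (-2 - 3)*(-4 - 1*2) = -5*(-4 - 2) = -5*(-6) = 30)
K**2 = 30**2 = 900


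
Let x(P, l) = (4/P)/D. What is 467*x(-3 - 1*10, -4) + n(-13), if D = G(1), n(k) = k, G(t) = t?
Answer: -2037/13 ≈ -156.69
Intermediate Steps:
D = 1
x(P, l) = 4/P (x(P, l) = (4/P)/1 = (4/P)*1 = 4/P)
467*x(-3 - 1*10, -4) + n(-13) = 467*(4/(-3 - 1*10)) - 13 = 467*(4/(-3 - 10)) - 13 = 467*(4/(-13)) - 13 = 467*(4*(-1/13)) - 13 = 467*(-4/13) - 13 = -1868/13 - 13 = -2037/13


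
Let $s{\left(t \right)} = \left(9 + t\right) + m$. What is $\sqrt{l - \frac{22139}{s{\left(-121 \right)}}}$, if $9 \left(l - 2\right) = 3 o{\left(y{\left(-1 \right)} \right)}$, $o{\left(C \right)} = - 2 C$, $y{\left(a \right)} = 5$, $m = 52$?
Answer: $\frac{3 \sqrt{4085}}{10} \approx 19.174$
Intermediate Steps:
$s{\left(t \right)} = 61 + t$ ($s{\left(t \right)} = \left(9 + t\right) + 52 = 61 + t$)
$l = - \frac{4}{3}$ ($l = 2 + \frac{3 \left(\left(-2\right) 5\right)}{9} = 2 + \frac{3 \left(-10\right)}{9} = 2 + \frac{1}{9} \left(-30\right) = 2 - \frac{10}{3} = - \frac{4}{3} \approx -1.3333$)
$\sqrt{l - \frac{22139}{s{\left(-121 \right)}}} = \sqrt{- \frac{4}{3} - \frac{22139}{61 - 121}} = \sqrt{- \frac{4}{3} - \frac{22139}{-60}} = \sqrt{- \frac{4}{3} - - \frac{22139}{60}} = \sqrt{- \frac{4}{3} + \frac{22139}{60}} = \sqrt{\frac{7353}{20}} = \frac{3 \sqrt{4085}}{10}$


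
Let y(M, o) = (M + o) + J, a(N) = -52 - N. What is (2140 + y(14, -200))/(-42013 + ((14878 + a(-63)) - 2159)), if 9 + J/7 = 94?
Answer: -2549/29283 ≈ -0.087047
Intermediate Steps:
J = 595 (J = -63 + 7*94 = -63 + 658 = 595)
y(M, o) = 595 + M + o (y(M, o) = (M + o) + 595 = 595 + M + o)
(2140 + y(14, -200))/(-42013 + ((14878 + a(-63)) - 2159)) = (2140 + (595 + 14 - 200))/(-42013 + ((14878 + (-52 - 1*(-63))) - 2159)) = (2140 + 409)/(-42013 + ((14878 + (-52 + 63)) - 2159)) = 2549/(-42013 + ((14878 + 11) - 2159)) = 2549/(-42013 + (14889 - 2159)) = 2549/(-42013 + 12730) = 2549/(-29283) = 2549*(-1/29283) = -2549/29283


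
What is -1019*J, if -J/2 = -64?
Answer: -130432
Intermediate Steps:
J = 128 (J = -2*(-64) = 128)
-1019*J = -1019*128 = -130432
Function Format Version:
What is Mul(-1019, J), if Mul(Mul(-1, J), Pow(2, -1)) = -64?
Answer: -130432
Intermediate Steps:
J = 128 (J = Mul(-2, -64) = 128)
Mul(-1019, J) = Mul(-1019, 128) = -130432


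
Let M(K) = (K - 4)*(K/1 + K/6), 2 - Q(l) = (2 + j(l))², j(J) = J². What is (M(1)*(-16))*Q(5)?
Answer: -40712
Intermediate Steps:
Q(l) = 2 - (2 + l²)²
M(K) = 7*K*(-4 + K)/6 (M(K) = (-4 + K)*(K*1 + K*(⅙)) = (-4 + K)*(K + K/6) = (-4 + K)*(7*K/6) = 7*K*(-4 + K)/6)
(M(1)*(-16))*Q(5) = (((7/6)*1*(-4 + 1))*(-16))*(2 - (2 + 5²)²) = (((7/6)*1*(-3))*(-16))*(2 - (2 + 25)²) = (-7/2*(-16))*(2 - 1*27²) = 56*(2 - 1*729) = 56*(2 - 729) = 56*(-727) = -40712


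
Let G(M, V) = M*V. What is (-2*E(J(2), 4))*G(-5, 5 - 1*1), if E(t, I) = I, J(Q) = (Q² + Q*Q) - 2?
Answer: 160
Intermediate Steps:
J(Q) = -2 + 2*Q² (J(Q) = (Q² + Q²) - 2 = 2*Q² - 2 = -2 + 2*Q²)
(-2*E(J(2), 4))*G(-5, 5 - 1*1) = (-2*4)*(-5*(5 - 1*1)) = -(-40)*(5 - 1) = -(-40)*4 = -8*(-20) = 160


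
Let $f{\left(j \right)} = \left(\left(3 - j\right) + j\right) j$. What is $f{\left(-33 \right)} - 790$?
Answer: $-889$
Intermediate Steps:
$f{\left(j \right)} = 3 j$
$f{\left(-33 \right)} - 790 = 3 \left(-33\right) - 790 = -99 - 790 = -889$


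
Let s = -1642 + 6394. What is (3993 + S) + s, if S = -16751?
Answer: -8006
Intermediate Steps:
s = 4752
(3993 + S) + s = (3993 - 16751) + 4752 = -12758 + 4752 = -8006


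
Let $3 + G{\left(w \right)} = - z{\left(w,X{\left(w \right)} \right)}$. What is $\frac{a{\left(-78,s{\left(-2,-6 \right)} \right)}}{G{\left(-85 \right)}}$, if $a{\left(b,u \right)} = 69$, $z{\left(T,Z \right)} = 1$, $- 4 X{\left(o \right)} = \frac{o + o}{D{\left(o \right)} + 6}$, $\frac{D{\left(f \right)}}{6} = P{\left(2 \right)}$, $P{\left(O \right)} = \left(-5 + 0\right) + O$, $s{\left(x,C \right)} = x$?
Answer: $- \frac{69}{4} \approx -17.25$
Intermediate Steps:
$P{\left(O \right)} = -5 + O$
$D{\left(f \right)} = -18$ ($D{\left(f \right)} = 6 \left(-5 + 2\right) = 6 \left(-3\right) = -18$)
$X{\left(o \right)} = \frac{o}{24}$ ($X{\left(o \right)} = - \frac{\left(o + o\right) \frac{1}{-18 + 6}}{4} = - \frac{2 o \frac{1}{-12}}{4} = - \frac{2 o \left(- \frac{1}{12}\right)}{4} = - \frac{\left(- \frac{1}{6}\right) o}{4} = \frac{o}{24}$)
$G{\left(w \right)} = -4$ ($G{\left(w \right)} = -3 - 1 = -4$)
$\frac{a{\left(-78,s{\left(-2,-6 \right)} \right)}}{G{\left(-85 \right)}} = \frac{69}{-4} = 69 \left(- \frac{1}{4}\right) = - \frac{69}{4}$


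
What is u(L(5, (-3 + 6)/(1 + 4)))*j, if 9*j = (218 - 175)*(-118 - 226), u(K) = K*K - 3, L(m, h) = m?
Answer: -325424/9 ≈ -36158.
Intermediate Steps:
u(K) = -3 + K² (u(K) = K² - 3 = -3 + K²)
j = -14792/9 (j = ((218 - 175)*(-118 - 226))/9 = (43*(-344))/9 = (⅑)*(-14792) = -14792/9 ≈ -1643.6)
u(L(5, (-3 + 6)/(1 + 4)))*j = (-3 + 5²)*(-14792/9) = (-3 + 25)*(-14792/9) = 22*(-14792/9) = -325424/9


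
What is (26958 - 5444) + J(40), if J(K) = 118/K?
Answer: 430339/20 ≈ 21517.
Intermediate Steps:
(26958 - 5444) + J(40) = (26958 - 5444) + 118/40 = 21514 + 118*(1/40) = 21514 + 59/20 = 430339/20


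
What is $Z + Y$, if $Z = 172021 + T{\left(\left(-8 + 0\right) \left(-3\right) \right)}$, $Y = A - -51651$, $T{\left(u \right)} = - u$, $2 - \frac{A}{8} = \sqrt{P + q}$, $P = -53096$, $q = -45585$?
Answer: $223664 - 8 i \sqrt{98681} \approx 2.2366 \cdot 10^{5} - 2513.1 i$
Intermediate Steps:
$A = 16 - 8 i \sqrt{98681}$ ($A = 16 - 8 \sqrt{-53096 - 45585} = 16 - 8 \sqrt{-98681} = 16 - 8 i \sqrt{98681} \approx 16.0 - 2513.1 i$)
$Y = 51667 - 8 i \sqrt{98681}$ ($Y = \left(16 - 8 i \sqrt{98681}\right) - -51651 = \left(16 - 8 i \sqrt{98681}\right) + 51651 = 51667 - 8 i \sqrt{98681} \approx 51667.0 - 2513.1 i$)
$Z = 171997$ ($Z = 172021 - \left(-8 + 0\right) \left(-3\right) = 172021 - \left(-8\right) \left(-3\right) = 172021 - 24 = 171997$)
$Z + Y = 171997 + \left(51667 - 8 i \sqrt{98681}\right) = 223664 - 8 i \sqrt{98681}$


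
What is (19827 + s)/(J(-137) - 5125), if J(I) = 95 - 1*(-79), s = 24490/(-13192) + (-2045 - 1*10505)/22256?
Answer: -363782464479/90851206472 ≈ -4.0042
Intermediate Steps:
s = -44413065/18350072 (s = 24490*(-1/13192) + (-2045 - 10505)*(1/22256) = -12245/6596 - 12550*1/22256 = -12245/6596 - 6275/11128 = -44413065/18350072 ≈ -2.4203)
J(I) = 174 (J(I) = 95 + 79 = 174)
(19827 + s)/(J(-137) - 5125) = (19827 - 44413065/18350072)/(174 - 5125) = (363782464479/18350072)/(-4951) = (363782464479/18350072)*(-1/4951) = -363782464479/90851206472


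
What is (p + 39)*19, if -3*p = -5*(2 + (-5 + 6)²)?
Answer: 836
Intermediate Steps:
p = 5 (p = -(-5)*(2 + (-5 + 6)²)/3 = -(-5)*(2 + 1²)/3 = -(-5)*(2 + 1)/3 = -(-5)*3/3 = -⅓*(-15) = 5)
(p + 39)*19 = (5 + 39)*19 = 44*19 = 836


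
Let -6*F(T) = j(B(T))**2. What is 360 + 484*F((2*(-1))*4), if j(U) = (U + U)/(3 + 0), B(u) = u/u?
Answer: 8752/27 ≈ 324.15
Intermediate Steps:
B(u) = 1
j(U) = 2*U/3 (j(U) = (2*U)/3 = (2*U)*(1/3) = 2*U/3)
F(T) = -2/27 (F(T) = -((2/3)*1)**2/6 = -(2/3)**2/6 = -1/6*4/9 = -2/27)
360 + 484*F((2*(-1))*4) = 360 + 484*(-2/27) = 360 - 968/27 = 8752/27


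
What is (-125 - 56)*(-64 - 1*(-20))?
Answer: 7964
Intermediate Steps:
(-125 - 56)*(-64 - 1*(-20)) = -181*(-64 + 20) = -181*(-44) = 7964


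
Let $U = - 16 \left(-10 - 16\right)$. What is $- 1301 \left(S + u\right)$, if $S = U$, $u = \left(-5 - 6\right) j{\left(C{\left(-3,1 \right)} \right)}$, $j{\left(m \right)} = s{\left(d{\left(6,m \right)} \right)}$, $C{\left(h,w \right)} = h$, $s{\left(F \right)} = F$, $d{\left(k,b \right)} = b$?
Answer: $-584149$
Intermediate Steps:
$j{\left(m \right)} = m$
$u = 33$ ($u = \left(-5 - 6\right) \left(-3\right) = \left(-11\right) \left(-3\right) = 33$)
$U = 416$ ($U = \left(-16\right) \left(-26\right) = 416$)
$S = 416$
$- 1301 \left(S + u\right) = - 1301 \left(416 + 33\right) = \left(-1301\right) 449 = -584149$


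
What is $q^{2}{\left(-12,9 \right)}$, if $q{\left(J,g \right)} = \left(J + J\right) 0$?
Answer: $0$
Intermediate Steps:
$q{\left(J,g \right)} = 0$ ($q{\left(J,g \right)} = 2 J 0 = 0$)
$q^{2}{\left(-12,9 \right)} = 0^{2} = 0$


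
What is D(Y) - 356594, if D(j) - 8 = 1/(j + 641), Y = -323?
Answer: -113394347/318 ≈ -3.5659e+5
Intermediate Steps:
D(j) = 8 + 1/(641 + j) (D(j) = 8 + 1/(j + 641) = 8 + 1/(641 + j))
D(Y) - 356594 = (5129 + 8*(-323))/(641 - 323) - 356594 = (5129 - 2584)/318 - 356594 = (1/318)*2545 - 356594 = 2545/318 - 356594 = -113394347/318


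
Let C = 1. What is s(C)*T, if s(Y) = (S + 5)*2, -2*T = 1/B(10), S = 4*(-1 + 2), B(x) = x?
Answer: -9/10 ≈ -0.90000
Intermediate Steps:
S = 4 (S = 4*1 = 4)
T = -1/20 (T = -1/2/10 = -1/2*1/10 = -1/20 ≈ -0.050000)
s(Y) = 18 (s(Y) = (4 + 5)*2 = 9*2 = 18)
s(C)*T = 18*(-1/20) = -9/10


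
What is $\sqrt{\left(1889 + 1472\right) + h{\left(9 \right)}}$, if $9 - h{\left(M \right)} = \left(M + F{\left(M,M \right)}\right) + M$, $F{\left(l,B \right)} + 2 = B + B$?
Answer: $2 \sqrt{834} \approx 57.758$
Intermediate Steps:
$F{\left(l,B \right)} = -2 + 2 B$ ($F{\left(l,B \right)} = -2 + \left(B + B\right) = -2 + 2 B$)
$h{\left(M \right)} = 11 - 4 M$ ($h{\left(M \right)} = 9 - \left(\left(M + \left(-2 + 2 M\right)\right) + M\right) = 9 - \left(\left(-2 + 3 M\right) + M\right) = 9 - \left(-2 + 4 M\right) = 11 - 4 M$)
$\sqrt{\left(1889 + 1472\right) + h{\left(9 \right)}} = \sqrt{\left(1889 + 1472\right) + \left(11 - 36\right)} = \sqrt{3361 + \left(11 - 36\right)} = \sqrt{3361 - 25} = \sqrt{3336} = 2 \sqrt{834}$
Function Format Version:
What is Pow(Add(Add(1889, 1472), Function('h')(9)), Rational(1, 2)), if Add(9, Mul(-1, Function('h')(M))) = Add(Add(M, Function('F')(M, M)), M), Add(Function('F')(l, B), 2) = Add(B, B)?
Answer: Mul(2, Pow(834, Rational(1, 2))) ≈ 57.758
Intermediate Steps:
Function('F')(l, B) = Add(-2, Mul(2, B)) (Function('F')(l, B) = Add(-2, Add(B, B)) = Add(-2, Mul(2, B)))
Function('h')(M) = Add(11, Mul(-4, M)) (Function('h')(M) = Add(9, Mul(-1, Add(Add(M, Add(-2, Mul(2, M))), M))) = Add(9, Mul(-1, Add(Add(-2, Mul(3, M)), M))) = Add(9, Mul(-1, Add(-2, Mul(4, M)))) = Add(9, Add(2, Mul(-4, M))) = Add(11, Mul(-4, M)))
Pow(Add(Add(1889, 1472), Function('h')(9)), Rational(1, 2)) = Pow(Add(Add(1889, 1472), Add(11, Mul(-4, 9))), Rational(1, 2)) = Pow(Add(3361, Add(11, -36)), Rational(1, 2)) = Pow(Add(3361, -25), Rational(1, 2)) = Pow(3336, Rational(1, 2)) = Mul(2, Pow(834, Rational(1, 2)))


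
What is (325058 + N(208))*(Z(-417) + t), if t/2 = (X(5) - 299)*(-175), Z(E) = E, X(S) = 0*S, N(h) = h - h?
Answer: 33881770514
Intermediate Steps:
N(h) = 0
X(S) = 0
t = 104650 (t = 2*((0 - 299)*(-175)) = 2*(-299*(-175)) = 2*52325 = 104650)
(325058 + N(208))*(Z(-417) + t) = (325058 + 0)*(-417 + 104650) = 325058*104233 = 33881770514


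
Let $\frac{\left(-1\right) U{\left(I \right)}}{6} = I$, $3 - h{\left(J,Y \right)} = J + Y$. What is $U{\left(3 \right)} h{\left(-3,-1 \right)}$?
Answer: $-126$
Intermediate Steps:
$h{\left(J,Y \right)} = 3 - J - Y$ ($h{\left(J,Y \right)} = 3 - \left(J + Y\right) = 3 - J - Y$)
$U{\left(I \right)} = - 6 I$
$U{\left(3 \right)} h{\left(-3,-1 \right)} = \left(-6\right) 3 \left(3 - -3 - -1\right) = - 18 \left(3 + 3 + 1\right) = \left(-18\right) 7 = -126$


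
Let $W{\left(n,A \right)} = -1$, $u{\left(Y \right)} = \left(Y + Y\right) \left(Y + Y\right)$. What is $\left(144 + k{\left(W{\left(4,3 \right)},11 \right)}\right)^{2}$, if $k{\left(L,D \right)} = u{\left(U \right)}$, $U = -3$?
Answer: $32400$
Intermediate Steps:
$u{\left(Y \right)} = 4 Y^{2}$ ($u{\left(Y \right)} = 2 Y 2 Y = 4 Y^{2}$)
$k{\left(L,D \right)} = 36$ ($k{\left(L,D \right)} = 4 \left(-3\right)^{2} = 4 \cdot 9 = 36$)
$\left(144 + k{\left(W{\left(4,3 \right)},11 \right)}\right)^{2} = \left(144 + 36\right)^{2} = 180^{2} = 32400$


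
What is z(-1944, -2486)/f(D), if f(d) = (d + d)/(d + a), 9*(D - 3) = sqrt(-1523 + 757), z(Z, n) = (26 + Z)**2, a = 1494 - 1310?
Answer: 3695278258/65 - 132434064*I*sqrt(766)/65 ≈ 5.685e+7 - 5.639e+7*I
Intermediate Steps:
a = 184
D = 3 + I*sqrt(766)/9 (D = 3 + sqrt(-1523 + 757)/9 = 3 + sqrt(-766)/9 = 3 + (I*sqrt(766))/9 = 3 + I*sqrt(766)/9 ≈ 3.0 + 3.0752*I)
f(d) = 2*d/(184 + d) (f(d) = (d + d)/(d + 184) = (2*d)/(184 + d) = 2*d/(184 + d))
z(-1944, -2486)/f(D) = (26 - 1944)**2/((2*(3 + I*sqrt(766)/9)/(184 + (3 + I*sqrt(766)/9)))) = (-1918)**2/((2*(3 + I*sqrt(766)/9)/(187 + I*sqrt(766)/9))) = 3678724/((2*(3 + I*sqrt(766)/9)/(187 + I*sqrt(766)/9))) = 3678724*((187 + I*sqrt(766)/9)/(2*(3 + I*sqrt(766)/9))) = 1839362*(187 + I*sqrt(766)/9)/(3 + I*sqrt(766)/9)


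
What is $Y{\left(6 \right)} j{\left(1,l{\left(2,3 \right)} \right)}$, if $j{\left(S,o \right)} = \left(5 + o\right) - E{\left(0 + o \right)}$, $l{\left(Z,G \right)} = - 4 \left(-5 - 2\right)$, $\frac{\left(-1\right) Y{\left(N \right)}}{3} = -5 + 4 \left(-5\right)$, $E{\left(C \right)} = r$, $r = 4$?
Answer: $2175$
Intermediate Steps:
$E{\left(C \right)} = 4$
$Y{\left(N \right)} = 75$ ($Y{\left(N \right)} = - 3 \left(-5 + 4 \left(-5\right)\right) = - 3 \left(-5 - 20\right) = \left(-3\right) \left(-25\right) = 75$)
$l{\left(Z,G \right)} = 28$ ($l{\left(Z,G \right)} = \left(-4\right) \left(-7\right) = 28$)
$j{\left(S,o \right)} = 1 + o$ ($j{\left(S,o \right)} = \left(5 + o\right) - 4 = 1 + o$)
$Y{\left(6 \right)} j{\left(1,l{\left(2,3 \right)} \right)} = 75 \left(1 + 28\right) = 75 \cdot 29 = 2175$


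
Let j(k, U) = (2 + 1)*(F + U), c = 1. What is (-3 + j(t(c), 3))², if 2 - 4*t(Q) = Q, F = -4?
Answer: 36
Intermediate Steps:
t(Q) = ½ - Q/4
j(k, U) = -12 + 3*U (j(k, U) = (2 + 1)*(-4 + U) = 3*(-4 + U) = -12 + 3*U)
(-3 + j(t(c), 3))² = (-3 + (-12 + 3*3))² = (-3 + (-12 + 9))² = (-3 - 3)² = (-6)² = 36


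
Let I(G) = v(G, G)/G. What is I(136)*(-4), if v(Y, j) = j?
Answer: -4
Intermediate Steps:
I(G) = 1 (I(G) = G/G = 1)
I(136)*(-4) = 1*(-4) = -4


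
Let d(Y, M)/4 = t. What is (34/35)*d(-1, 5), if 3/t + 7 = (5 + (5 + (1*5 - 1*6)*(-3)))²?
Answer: 68/945 ≈ 0.071958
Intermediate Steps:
t = 1/54 (t = 3/(-7 + (5 + (5 + (1*5 - 1*6)*(-3)))²) = 3/(-7 + (5 + (5 + (5 - 6)*(-3)))²) = 3/(-7 + (5 + (5 - 1*(-3)))²) = 3/(-7 + (5 + (5 + 3))²) = 3/(-7 + (5 + 8)²) = 3/(-7 + 13²) = 3/(-7 + 169) = 3/162 = 3*(1/162) = 1/54 ≈ 0.018519)
d(Y, M) = 2/27 (d(Y, M) = 4*(1/54) = 2/27)
(34/35)*d(-1, 5) = (34/35)*(2/27) = 68/945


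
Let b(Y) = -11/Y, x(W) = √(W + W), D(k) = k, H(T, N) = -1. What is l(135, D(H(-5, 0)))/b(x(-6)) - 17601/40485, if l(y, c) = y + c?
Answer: -5867/13495 - 268*I*√3/11 ≈ -0.43475 - 42.199*I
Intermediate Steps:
x(W) = √2*√W (x(W) = √(2*W) = √2*√W)
l(y, c) = c + y
l(135, D(H(-5, 0)))/b(x(-6)) - 17601/40485 = (-1 + 135)/((-11*(-I*√3/6))) - 17601/40485 = 134/((-11*(-I*√3/6))) - 17601*1/40485 = 134/((-11*(-I*√3/6))) - 5867/13495 = 134/((-(-11)*I*√3/6)) - 5867/13495 = 134/((11*I*√3/6)) - 5867/13495 = 134*(-2*I*√3/11) - 5867/13495 = -268*I*√3/11 - 5867/13495 = -5867/13495 - 268*I*√3/11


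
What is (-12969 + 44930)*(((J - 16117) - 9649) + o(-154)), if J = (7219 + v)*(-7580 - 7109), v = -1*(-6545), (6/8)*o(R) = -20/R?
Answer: -1492878889921102/231 ≈ -6.4627e+12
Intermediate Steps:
o(R) = -80/(3*R) (o(R) = 4*(-20/R)/3 = -80/(3*R))
v = 6545
J = -202179396 (J = (7219 + 6545)*(-7580 - 7109) = 13764*(-14689) = -202179396)
(-12969 + 44930)*(((J - 16117) - 9649) + o(-154)) = (-12969 + 44930)*(((-202179396 - 16117) - 9649) - 80/3/(-154)) = 31961*((-202195513 - 9649) - 80/3*(-1/154)) = 31961*(-202205162 + 40/231) = 31961*(-46709392382/231) = -1492878889921102/231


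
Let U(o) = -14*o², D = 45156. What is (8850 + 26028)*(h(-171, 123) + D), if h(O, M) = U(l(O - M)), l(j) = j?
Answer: -40631056344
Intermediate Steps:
h(O, M) = -14*(O - M)²
(8850 + 26028)*(h(-171, 123) + D) = (8850 + 26028)*(-14*(123 - 1*(-171))² + 45156) = 34878*(-14*(123 + 171)² + 45156) = 34878*(-14*294² + 45156) = 34878*(-14*86436 + 45156) = 34878*(-1210104 + 45156) = 34878*(-1164948) = -40631056344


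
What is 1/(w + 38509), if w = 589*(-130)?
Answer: -1/38061 ≈ -2.6274e-5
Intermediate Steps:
w = -76570
1/(w + 38509) = 1/(-76570 + 38509) = 1/(-38061) = -1/38061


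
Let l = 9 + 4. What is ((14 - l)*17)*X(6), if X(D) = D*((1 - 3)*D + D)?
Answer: -612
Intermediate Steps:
l = 13
X(D) = -D² (X(D) = D*(-2*D + D) = D*(-D) = -D²)
((14 - l)*17)*X(6) = ((14 - 1*13)*17)*(-1*6²) = ((14 - 13)*17)*(-1*36) = (1*17)*(-36) = 17*(-36) = -612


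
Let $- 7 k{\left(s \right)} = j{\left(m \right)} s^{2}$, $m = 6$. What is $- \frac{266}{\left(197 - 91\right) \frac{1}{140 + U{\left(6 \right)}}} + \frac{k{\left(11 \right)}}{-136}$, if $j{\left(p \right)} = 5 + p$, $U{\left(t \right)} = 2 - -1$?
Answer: $- \frac{18035545}{50456} \approx -357.45$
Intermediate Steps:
$U{\left(t \right)} = 3$ ($U{\left(t \right)} = 2 + 1 = 3$)
$k{\left(s \right)} = - \frac{11 s^{2}}{7}$ ($k{\left(s \right)} = - \frac{\left(5 + 6\right) s^{2}}{7} = - \frac{11 s^{2}}{7}$)
$- \frac{266}{\left(197 - 91\right) \frac{1}{140 + U{\left(6 \right)}}} + \frac{k{\left(11 \right)}}{-136} = - \frac{266}{\left(197 - 91\right) \frac{1}{140 + 3}} + \frac{\left(- \frac{11}{7}\right) 11^{2}}{-136} = - \frac{266}{106 \cdot \frac{1}{143}} + \left(- \frac{11}{7}\right) 121 \left(- \frac{1}{136}\right) = - \frac{266}{106 \cdot \frac{1}{143}} - - \frac{1331}{952} = - \frac{266}{\frac{106}{143}} + \frac{1331}{952} = \left(-266\right) \frac{143}{106} + \frac{1331}{952} = - \frac{19019}{53} + \frac{1331}{952} = - \frac{18035545}{50456}$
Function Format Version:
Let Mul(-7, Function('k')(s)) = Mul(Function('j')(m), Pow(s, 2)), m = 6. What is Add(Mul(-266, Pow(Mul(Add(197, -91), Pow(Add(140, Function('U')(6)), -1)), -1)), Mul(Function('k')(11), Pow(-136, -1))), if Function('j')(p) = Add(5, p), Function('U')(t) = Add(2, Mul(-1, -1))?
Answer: Rational(-18035545, 50456) ≈ -357.45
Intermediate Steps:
Function('U')(t) = 3 (Function('U')(t) = Add(2, 1) = 3)
Function('k')(s) = Mul(Rational(-11, 7), Pow(s, 2)) (Function('k')(s) = Mul(Rational(-1, 7), Mul(Add(5, 6), Pow(s, 2))) = Mul(Rational(-1, 7), Mul(11, Pow(s, 2))) = Mul(Rational(-11, 7), Pow(s, 2)))
Add(Mul(-266, Pow(Mul(Add(197, -91), Pow(Add(140, Function('U')(6)), -1)), -1)), Mul(Function('k')(11), Pow(-136, -1))) = Add(Mul(-266, Pow(Mul(Add(197, -91), Pow(Add(140, 3), -1)), -1)), Mul(Mul(Rational(-11, 7), Pow(11, 2)), Pow(-136, -1))) = Add(Mul(-266, Pow(Mul(106, Pow(143, -1)), -1)), Mul(Mul(Rational(-11, 7), 121), Rational(-1, 136))) = Add(Mul(-266, Pow(Mul(106, Rational(1, 143)), -1)), Mul(Rational(-1331, 7), Rational(-1, 136))) = Add(Mul(-266, Pow(Rational(106, 143), -1)), Rational(1331, 952)) = Add(Mul(-266, Rational(143, 106)), Rational(1331, 952)) = Add(Rational(-19019, 53), Rational(1331, 952)) = Rational(-18035545, 50456)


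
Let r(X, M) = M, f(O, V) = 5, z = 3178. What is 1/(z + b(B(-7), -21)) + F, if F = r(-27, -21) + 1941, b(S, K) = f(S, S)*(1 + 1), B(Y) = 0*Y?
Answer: 6120961/3188 ≈ 1920.0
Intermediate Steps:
B(Y) = 0
b(S, K) = 10 (b(S, K) = 5*(1 + 1) = 5*2 = 10)
F = 1920 (F = -21 + 1941 = 1920)
1/(z + b(B(-7), -21)) + F = 1/(3178 + 10) + 1920 = 1/3188 + 1920 = 6120961/3188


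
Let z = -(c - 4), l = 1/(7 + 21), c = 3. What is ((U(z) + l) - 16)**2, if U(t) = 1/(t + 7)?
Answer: 786769/3136 ≈ 250.88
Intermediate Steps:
l = 1/28 ≈ 0.035714
z = 1 (z = -(3 - 4) = -1*(-1) = 1)
U(t) = 1/(7 + t)
((U(z) + l) - 16)**2 = ((1/(7 + 1) + 1/28) - 16)**2 = ((1/8 + 1/28) - 16)**2 = (9/56 - 16)**2 = (-887/56)**2 = 786769/3136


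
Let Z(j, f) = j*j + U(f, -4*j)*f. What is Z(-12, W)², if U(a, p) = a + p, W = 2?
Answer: 59536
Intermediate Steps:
Z(j, f) = j² + f*(f - 4*j) (Z(j, f) = j*j + (f - 4*j)*f = j² + f*(f - 4*j))
Z(-12, W)² = ((-12)² + 2*(2 - 4*(-12)))² = (144 + 2*(2 + 48))² = (144 + 2*50)² = (144 + 100)² = 244² = 59536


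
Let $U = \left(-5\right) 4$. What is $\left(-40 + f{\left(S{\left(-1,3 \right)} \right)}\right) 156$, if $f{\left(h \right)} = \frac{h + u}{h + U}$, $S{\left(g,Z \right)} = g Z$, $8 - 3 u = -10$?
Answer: $- \frac{143988}{23} \approx -6260.3$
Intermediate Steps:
$u = 6$ ($u = \frac{8}{3} - - \frac{10}{3} = \frac{8}{3} + \frac{10}{3} = 6$)
$U = -20$
$S{\left(g,Z \right)} = Z g$
$f{\left(h \right)} = \frac{6 + h}{-20 + h}$ ($f{\left(h \right)} = \frac{h + 6}{h - 20} = \frac{6 + h}{-20 + h}$)
$\left(-40 + f{\left(S{\left(-1,3 \right)} \right)}\right) 156 = \left(-40 + \frac{6 + 3 \left(-1\right)}{-20 + 3 \left(-1\right)}\right) 156 = \left(-40 + \frac{6 - 3}{-20 - 3}\right) 156 = \left(-40 + \frac{1}{-23} \cdot 3\right) 156 = \left(-40 - \frac{3}{23}\right) 156 = \left(- \frac{923}{23}\right) 156 = - \frac{143988}{23}$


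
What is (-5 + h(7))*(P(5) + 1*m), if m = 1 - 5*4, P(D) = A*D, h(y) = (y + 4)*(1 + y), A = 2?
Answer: -747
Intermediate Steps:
h(y) = (1 + y)*(4 + y) (h(y) = (4 + y)*(1 + y) = (1 + y)*(4 + y))
P(D) = 2*D
m = -19 (m = 1 - 20 = -19)
(-5 + h(7))*(P(5) + 1*m) = (-5 + (4 + 7**2 + 5*7))*(2*5 + 1*(-19)) = (-5 + (4 + 49 + 35))*(10 - 19) = (-5 + 88)*(-9) = 83*(-9) = -747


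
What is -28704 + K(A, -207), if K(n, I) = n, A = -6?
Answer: -28710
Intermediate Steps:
-28704 + K(A, -207) = -28704 - 6 = -28710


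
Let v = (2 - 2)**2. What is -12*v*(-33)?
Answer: 0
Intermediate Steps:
v = 0 (v = 0**2 = 0)
-12*v*(-33) = -12*0*(-33) = 0*(-33) = 0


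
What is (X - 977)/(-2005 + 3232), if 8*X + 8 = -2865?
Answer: -3563/3272 ≈ -1.0889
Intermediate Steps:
X = -2873/8 (X = -1 + (⅛)*(-2865) = -1 - 2865/8 = -2873/8 ≈ -359.13)
(X - 977)/(-2005 + 3232) = (-2873/8 - 977)/(-2005 + 3232) = -10689/8/1227 = -10689/8*1/1227 = -3563/3272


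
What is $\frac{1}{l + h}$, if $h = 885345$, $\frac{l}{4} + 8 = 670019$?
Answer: $\frac{1}{3565389} \approx 2.8047 \cdot 10^{-7}$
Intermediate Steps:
$l = 2680044$ ($l = -32 + 4 \cdot 670019 = -32 + 2680076 = 2680044$)
$\frac{1}{l + h} = \frac{1}{2680044 + 885345} = \frac{1}{3565389}$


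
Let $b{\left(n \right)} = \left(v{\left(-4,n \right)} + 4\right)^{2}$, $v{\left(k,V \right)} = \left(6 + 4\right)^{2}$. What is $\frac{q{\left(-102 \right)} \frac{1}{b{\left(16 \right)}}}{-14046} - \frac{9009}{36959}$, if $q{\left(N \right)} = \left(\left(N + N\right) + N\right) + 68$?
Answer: $- \frac{52640473907}{215956463424} \approx -0.24376$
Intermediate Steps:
$v{\left(k,V \right)} = 100$ ($v{\left(k,V \right)} = 10^{2} = 100$)
$b{\left(n \right)} = 10816$ ($b{\left(n \right)} = \left(100 + 4\right)^{2} = 104^{2} = 10816$)
$q{\left(N \right)} = 68 + 3 N$ ($q{\left(N \right)} = \left(2 N + N\right) + 68 = 3 N + 68 = 68 + 3 N$)
$\frac{q{\left(-102 \right)} \frac{1}{b{\left(16 \right)}}}{-14046} - \frac{9009}{36959} = \frac{\left(68 + 3 \left(-102\right)\right) \frac{1}{10816}}{-14046} - \frac{9009}{36959} = \left(68 - 306\right) \frac{1}{10816} \left(- \frac{1}{14046}\right) - \frac{693}{2843} = \left(-238\right) \frac{1}{10816} \left(- \frac{1}{14046}\right) - \frac{693}{2843} = \left(- \frac{119}{5408}\right) \left(- \frac{1}{14046}\right) - \frac{693}{2843} = \frac{119}{75960768} - \frac{693}{2843} = - \frac{52640473907}{215956463424}$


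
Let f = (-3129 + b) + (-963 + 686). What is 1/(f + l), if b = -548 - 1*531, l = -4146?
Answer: -1/8631 ≈ -0.00011586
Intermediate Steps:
b = -1079 (b = -548 - 531 = -1079)
f = -4485 (f = (-3129 - 1079) + (-963 + 686) = -4208 - 277 = -4485)
1/(f + l) = 1/(-4485 - 4146) = 1/(-8631) = -1/8631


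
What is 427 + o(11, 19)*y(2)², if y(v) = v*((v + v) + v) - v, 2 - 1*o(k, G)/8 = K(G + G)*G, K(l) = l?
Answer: -575573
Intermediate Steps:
o(k, G) = 16 - 16*G² (o(k, G) = 16 - 8*(G + G)*G = 16 - 8*2*G*G = 16 - 16*G²)
y(v) = -v + 3*v² (y(v) = v*(2*v + v) - v = v*(3*v) - v = 3*v² - v = -v + 3*v²)
427 + o(11, 19)*y(2)² = 427 + (16 - 16*19²)*(2*(-1 + 3*2))² = 427 + (16 - 16*361)*(2*(-1 + 6))² = 427 + (16 - 5776)*(2*5)² = 427 - 5760*10² = 427 - 5760*100 = 427 - 576000 = -575573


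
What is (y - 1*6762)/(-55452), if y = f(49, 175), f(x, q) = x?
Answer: 6713/55452 ≈ 0.12106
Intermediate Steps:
y = 49
(y - 1*6762)/(-55452) = (49 - 1*6762)/(-55452) = (49 - 6762)*(-1/55452) = -6713*(-1/55452) = 6713/55452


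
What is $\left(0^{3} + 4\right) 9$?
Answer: $36$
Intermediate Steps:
$\left(0^{3} + 4\right) 9 = \left(0 + 4\right) 9 = 4 \cdot 9 = 36$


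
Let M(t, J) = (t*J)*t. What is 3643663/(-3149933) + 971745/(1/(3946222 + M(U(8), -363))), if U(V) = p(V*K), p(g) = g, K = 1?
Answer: 12008004226502380487/3149933 ≈ 3.8121e+12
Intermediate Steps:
U(V) = V (U(V) = V*1 = V)
M(t, J) = J*t**2 (M(t, J) = (J*t)*t = J*t**2)
3643663/(-3149933) + 971745/(1/(3946222 + M(U(8), -363))) = 3643663/(-3149933) + 971745/(1/(3946222 - 363*8**2)) = 3643663*(-1/3149933) + 971745/(1/(3946222 - 363*64)) = -3643663/3149933 + 971745/(1/(3946222 - 23232)) = -3643663/3149933 + 971745/(1/3922990) = -3643663/3149933 + 971745*3922990 = -3643663/3149933 + 3812145917550 = 12008004226502380487/3149933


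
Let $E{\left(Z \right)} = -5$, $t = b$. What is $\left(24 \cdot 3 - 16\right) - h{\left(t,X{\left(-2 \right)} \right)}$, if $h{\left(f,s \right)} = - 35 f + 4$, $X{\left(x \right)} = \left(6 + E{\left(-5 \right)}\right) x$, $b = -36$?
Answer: $-1208$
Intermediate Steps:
$t = -36$
$X{\left(x \right)} = x$ ($X{\left(x \right)} = \left(6 - 5\right) x = 1 x = x$)
$h{\left(f,s \right)} = 4 - 35 f$
$\left(24 \cdot 3 - 16\right) - h{\left(t,X{\left(-2 \right)} \right)} = \left(24 \cdot 3 - 16\right) - \left(4 - -1260\right) = \left(72 - 16\right) - \left(4 + 1260\right) = 56 - 1264 = -1208$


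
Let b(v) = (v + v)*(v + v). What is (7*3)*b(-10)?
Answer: 8400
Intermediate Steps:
b(v) = 4*v**2 (b(v) = (2*v)*(2*v) = 4*v**2)
(7*3)*b(-10) = (7*3)*(4*(-10)**2) = 21*(4*100) = 21*400 = 8400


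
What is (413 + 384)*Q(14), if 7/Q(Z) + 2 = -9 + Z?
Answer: 5579/3 ≈ 1859.7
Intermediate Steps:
Q(Z) = 7/(-11 + Z) (Q(Z) = 7/(-2 + (-9 + Z)) = 7/(-11 + Z))
(413 + 384)*Q(14) = (413 + 384)*(7/(-11 + 14)) = 797*(7/3) = 5579/3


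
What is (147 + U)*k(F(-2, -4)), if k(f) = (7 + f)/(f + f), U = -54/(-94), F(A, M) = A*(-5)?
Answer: 29478/235 ≈ 125.44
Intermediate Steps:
F(A, M) = -5*A
U = 27/47 (U = -54*(-1/94) = 27/47 ≈ 0.57447)
k(f) = (7 + f)/(2*f) (k(f) = (7 + f)/((2*f)) = (7 + f)*(1/(2*f)) = (7 + f)/(2*f))
(147 + U)*k(F(-2, -4)) = (147 + 27/47)*((7 - 5*(-2))/(2*((-5*(-2))))) = 6936*((½)*(7 + 10)/10)/47 = 6936*((½)*(⅒)*17)/47 = (6936/47)*(17/20) = 29478/235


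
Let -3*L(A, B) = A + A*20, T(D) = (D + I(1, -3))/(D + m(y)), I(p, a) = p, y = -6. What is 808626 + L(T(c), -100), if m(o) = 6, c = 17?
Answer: 18598272/23 ≈ 8.0862e+5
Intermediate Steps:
T(D) = (1 + D)/(6 + D) (T(D) = (D + 1)/(D + 6) = (1 + D)/(6 + D))
L(A, B) = -7*A (L(A, B) = -(A + A*20)/3 = -(A + 20*A)/3 = -7*A)
808626 + L(T(c), -100) = 808626 - 7*(1 + 17)/(6 + 17) = 808626 - 7*18/23 = 808626 - 126/23 = 18598272/23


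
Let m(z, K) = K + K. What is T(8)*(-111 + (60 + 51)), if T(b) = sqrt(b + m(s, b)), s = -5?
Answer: 0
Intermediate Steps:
m(z, K) = 2*K
T(b) = sqrt(3)*sqrt(b) (T(b) = sqrt(b + 2*b) = sqrt(3*b) = sqrt(3)*sqrt(b))
T(8)*(-111 + (60 + 51)) = (sqrt(3)*sqrt(8))*(-111 + (60 + 51)) = (sqrt(3)*(2*sqrt(2)))*(-111 + 111) = (2*sqrt(6))*0 = 0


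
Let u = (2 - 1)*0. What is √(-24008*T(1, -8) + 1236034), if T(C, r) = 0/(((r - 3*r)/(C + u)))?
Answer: √1236034 ≈ 1111.8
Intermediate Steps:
u = 0 (u = 1*0 = 0)
T(C, r) = 0 (T(C, r) = 0/(((r - 3*r)/(C + 0))) = 0/(((-2*r)/C)) = 0/((-2*r/C)) = 0*(-C/(2*r)) = 0)
√(-24008*T(1, -8) + 1236034) = √(-24008*0 + 1236034) = √(0 + 1236034) = √1236034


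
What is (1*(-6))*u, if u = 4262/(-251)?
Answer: 25572/251 ≈ 101.88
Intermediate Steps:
u = -4262/251 (u = 4262*(-1/251) = -4262/251 ≈ -16.980)
(1*(-6))*u = (1*(-6))*(-4262/251) = -6*(-4262/251) = 25572/251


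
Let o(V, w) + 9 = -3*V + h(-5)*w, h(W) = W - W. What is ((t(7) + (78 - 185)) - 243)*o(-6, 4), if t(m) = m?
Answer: -3087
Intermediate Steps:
h(W) = 0
o(V, w) = -9 - 3*V (o(V, w) = -9 + (-3*V + 0*w) = -9 + (-3*V + 0) = -9 - 3*V)
((t(7) + (78 - 185)) - 243)*o(-6, 4) = ((7 + (78 - 185)) - 243)*(-9 - 3*(-6)) = ((7 - 107) - 243)*(-9 + 18) = (-100 - 243)*9 = -343*9 = -3087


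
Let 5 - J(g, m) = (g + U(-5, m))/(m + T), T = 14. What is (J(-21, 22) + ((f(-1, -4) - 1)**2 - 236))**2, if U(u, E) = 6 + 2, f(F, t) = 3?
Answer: 66569281/1296 ≈ 51365.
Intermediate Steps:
U(u, E) = 8
J(g, m) = 5 - (8 + g)/(14 + m) (J(g, m) = 5 - (g + 8)/(m + 14) = 5 - (8 + g)/(14 + m))
(J(-21, 22) + ((f(-1, -4) - 1)**2 - 236))**2 = ((62 - 1*(-21) + 5*22)/(14 + 22) + ((3 - 1)**2 - 236))**2 = ((62 + 21 + 110)/36 + (2**2 - 236))**2 = ((1/36)*193 + (4 - 236))**2 = (193/36 - 232)**2 = (-8159/36)**2 = 66569281/1296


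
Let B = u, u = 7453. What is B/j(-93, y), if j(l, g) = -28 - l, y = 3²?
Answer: 7453/65 ≈ 114.66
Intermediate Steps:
B = 7453
y = 9
B/j(-93, y) = 7453/(-28 - 1*(-93)) = 7453/(-28 + 93) = 7453/65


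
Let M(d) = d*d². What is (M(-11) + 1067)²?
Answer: 69696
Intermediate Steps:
M(d) = d³
(M(-11) + 1067)² = ((-11)³ + 1067)² = (-1331 + 1067)² = (-264)² = 69696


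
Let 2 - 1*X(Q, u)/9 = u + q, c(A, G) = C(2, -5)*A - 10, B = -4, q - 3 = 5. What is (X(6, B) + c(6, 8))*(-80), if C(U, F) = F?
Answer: 4640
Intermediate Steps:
q = 8 (q = 3 + 5 = 8)
c(A, G) = -10 - 5*A (c(A, G) = -5*A - 10 = -10 - 5*A)
X(Q, u) = -54 - 9*u (X(Q, u) = 18 - 9*(u + 8) = 18 - 9*(8 + u) = 18 + (-72 - 9*u) = -54 - 9*u)
(X(6, B) + c(6, 8))*(-80) = ((-54 - 9*(-4)) + (-10 - 5*6))*(-80) = ((-54 + 36) + (-10 - 30))*(-80) = (-18 - 40)*(-80) = -58*(-80) = 4640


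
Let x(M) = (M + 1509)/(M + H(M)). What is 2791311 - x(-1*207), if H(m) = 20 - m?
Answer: 27912459/10 ≈ 2.7912e+6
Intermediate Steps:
x(M) = 1509/20 + M/20 (x(M) = (M + 1509)/(M + (20 - M)) = (1509 + M)/20 = (1509 + M)*(1/20) = 1509/20 + M/20)
2791311 - x(-1*207) = 2791311 - (1509/20 + (-1*207)/20) = 2791311 - (1509/20 + (1/20)*(-207)) = 2791311 - (1509/20 - 207/20) = 2791311 - 1*651/10 = 2791311 - 651/10 = 27912459/10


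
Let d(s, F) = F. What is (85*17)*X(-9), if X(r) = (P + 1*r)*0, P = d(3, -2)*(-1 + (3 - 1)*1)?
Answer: 0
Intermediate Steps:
P = -2 (P = -2*(-1 + (3 - 1)*1) = -2*(-1 + 2*1) = -2*(-1 + 2) = -2*1 = -2)
X(r) = 0 (X(r) = (-2 + 1*r)*0 = (-2 + r)*0 = 0)
(85*17)*X(-9) = (85*17)*0 = 1445*0 = 0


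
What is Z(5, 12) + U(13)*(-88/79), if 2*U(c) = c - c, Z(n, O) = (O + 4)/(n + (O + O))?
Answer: 16/29 ≈ 0.55172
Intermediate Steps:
Z(n, O) = (4 + O)/(n + 2*O)
U(c) = 0 (U(c) = (c - c)/2 = (½)*0 = 0)
Z(5, 12) + U(13)*(-88/79) = (4 + 12)/(5 + 2*12) + 0*(-88/79) = 16/(5 + 24) + 0*(-88*1/79) = 16/29 + 0*(-88/79) = (1/29)*16 + 0 = 16/29 + 0 = 16/29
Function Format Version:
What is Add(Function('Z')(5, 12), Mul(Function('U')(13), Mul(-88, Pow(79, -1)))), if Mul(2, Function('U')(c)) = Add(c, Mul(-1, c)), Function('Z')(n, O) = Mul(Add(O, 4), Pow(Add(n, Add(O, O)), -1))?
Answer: Rational(16, 29) ≈ 0.55172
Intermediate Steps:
Function('Z')(n, O) = Mul(Pow(Add(n, Mul(2, O)), -1), Add(4, O)) (Function('Z')(n, O) = Mul(Add(4, O), Pow(Add(n, Mul(2, O)), -1)) = Mul(Pow(Add(n, Mul(2, O)), -1), Add(4, O)))
Function('U')(c) = 0 (Function('U')(c) = Mul(Rational(1, 2), Add(c, Mul(-1, c))) = Mul(Rational(1, 2), 0) = 0)
Add(Function('Z')(5, 12), Mul(Function('U')(13), Mul(-88, Pow(79, -1)))) = Add(Mul(Pow(Add(5, Mul(2, 12)), -1), Add(4, 12)), Mul(0, Mul(-88, Pow(79, -1)))) = Add(Mul(Pow(Add(5, 24), -1), 16), Mul(0, Mul(-88, Rational(1, 79)))) = Add(Mul(Pow(29, -1), 16), Mul(0, Rational(-88, 79))) = Add(Mul(Rational(1, 29), 16), 0) = Add(Rational(16, 29), 0) = Rational(16, 29)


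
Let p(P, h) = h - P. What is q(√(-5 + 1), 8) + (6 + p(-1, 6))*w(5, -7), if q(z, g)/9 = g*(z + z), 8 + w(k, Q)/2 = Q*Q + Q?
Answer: 884 + 288*I ≈ 884.0 + 288.0*I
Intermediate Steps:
w(k, Q) = -16 + 2*Q + 2*Q² (w(k, Q) = -16 + 2*(Q*Q + Q) = -16 + 2*(Q² + Q) = -16 + 2*(Q + Q²) = -16 + (2*Q + 2*Q²) = -16 + 2*Q + 2*Q²)
q(z, g) = 18*g*z (q(z, g) = 9*(g*(z + z)) = 9*(g*(2*z)) = 9*(2*g*z) = 18*g*z)
q(√(-5 + 1), 8) + (6 + p(-1, 6))*w(5, -7) = 18*8*√(-5 + 1) + (6 + (6 - 1*(-1)))*(-16 + 2*(-7) + 2*(-7)²) = 18*8*√(-4) + (6 + (6 + 1))*(-16 - 14 + 2*49) = 18*8*(2*I) + (6 + 7)*(-16 - 14 + 98) = 288*I + 13*68 = 288*I + 884 = 884 + 288*I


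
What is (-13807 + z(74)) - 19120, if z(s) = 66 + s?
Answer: -32787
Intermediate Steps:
(-13807 + z(74)) - 19120 = (-13807 + (66 + 74)) - 19120 = (-13807 + 140) - 19120 = -13667 - 19120 = -32787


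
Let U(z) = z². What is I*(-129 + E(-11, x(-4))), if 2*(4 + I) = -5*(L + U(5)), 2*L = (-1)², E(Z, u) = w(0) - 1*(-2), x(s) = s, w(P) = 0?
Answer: 34417/4 ≈ 8604.3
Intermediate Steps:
E(Z, u) = 2 (E(Z, u) = 0 - 1*(-2) = 0 + 2 = 2)
L = ½ (L = (½)*(-1)² = (½)*1 = ½ ≈ 0.50000)
I = -271/4 (I = -4 + (-5*(½ + 5²))/2 = -4 + (-5*(½ + 25))/2 = -4 + (-5*51/2)/2 = -4 + (½)*(-255/2) = -4 - 255/4 = -271/4 ≈ -67.750)
I*(-129 + E(-11, x(-4))) = -271*(-129 + 2)/4 = -271/4*(-127) = 34417/4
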